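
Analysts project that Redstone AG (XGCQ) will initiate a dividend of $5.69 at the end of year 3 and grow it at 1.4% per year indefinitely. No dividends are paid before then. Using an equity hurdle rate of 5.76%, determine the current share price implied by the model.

$116.68

Deferred-dividend DDM. At t=2 the remaining stream is a growing perpetuity with first payment D_3 = 5.69.
V_2 = D_3/(r−g) = 5.69/(0.0576−0.014) = 130.5046
P₀ = V_2/(1+r)^2 = 130.5046/(1+0.0576)^2 = 116.6764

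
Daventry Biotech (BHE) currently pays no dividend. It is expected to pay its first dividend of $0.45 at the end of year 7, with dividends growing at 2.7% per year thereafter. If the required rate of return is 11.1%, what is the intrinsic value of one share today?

Deferred-dividend DDM. At t=6 the remaining stream is a growing perpetuity with first payment D_7 = 0.45.
V_6 = D_7/(r−g) = 0.45/(0.111−0.027) = 5.3571
P₀ = V_6/(1+r)^6 = 5.3571/(1+0.111)^6 = 2.8487

$2.85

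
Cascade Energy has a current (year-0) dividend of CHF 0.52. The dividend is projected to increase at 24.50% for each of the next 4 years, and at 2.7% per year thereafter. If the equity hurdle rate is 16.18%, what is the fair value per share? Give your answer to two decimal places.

Two-stage DDM. Project D₁…D_4 at 0.245, terminal growth 0.027, discount at r = 0.1618.
D_1 = 0.6474
D_2 = 0.8060
D_3 = 1.0035
D_4 = 1.2493
Terminal value at t=4: TV = D_5/(r−g) = 1.2831/(0.1618−0.027) = 9.5183
P₀ = 0.6474/(1+0.1618)^1 + 0.8060/(1+0.1618)^2 + 1.0035/(1+0.1618)^3 + 1.2493/(1+0.1618)^4 + 9.5183/(1+0.1618)^4 = 7.7044

CHF 7.70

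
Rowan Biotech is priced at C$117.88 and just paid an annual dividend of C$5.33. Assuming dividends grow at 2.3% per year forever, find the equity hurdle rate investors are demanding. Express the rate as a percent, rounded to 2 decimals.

6.93%

Rearranging the constant-growth DDM: r = D₁/P₀ + g.
D₁ = 5.33 × (1 + 0.023) = 5.4526.
r = 5.4526 / 117.88 + 0.023 = 0.04626 + 0.023 = 0.06926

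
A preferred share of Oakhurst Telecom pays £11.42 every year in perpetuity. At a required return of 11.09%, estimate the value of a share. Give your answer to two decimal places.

£102.98

Zero-growth DDM (perpetuity): P₀ = D/r = 11.42 / 0.1109 = 102.9757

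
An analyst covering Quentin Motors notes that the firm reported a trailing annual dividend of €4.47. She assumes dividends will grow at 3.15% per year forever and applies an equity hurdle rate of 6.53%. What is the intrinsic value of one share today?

Gordon growth model: P₀ = D₁/(r − g). D₁ = 4.47 × (1 + 0.0315) = 4.6108.
P₀ = 4.6108 / (0.0653 − 0.0315) = 4.6108 / 0.0338 = 136.4143

€136.41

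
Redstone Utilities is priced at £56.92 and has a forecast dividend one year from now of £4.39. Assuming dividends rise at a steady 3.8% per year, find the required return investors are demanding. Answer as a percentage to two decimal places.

Rearranging the constant-growth DDM: r = D₁/P₀ + g.
r = 4.3900 / 56.92 + 0.038 = 0.07713 + 0.038 = 0.11513

11.51%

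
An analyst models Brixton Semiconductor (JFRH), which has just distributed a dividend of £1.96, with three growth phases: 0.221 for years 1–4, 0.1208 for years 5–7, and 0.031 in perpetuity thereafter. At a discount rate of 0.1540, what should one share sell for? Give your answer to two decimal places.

Three-stage DDM. Project D₁…D_7; terminal Gordon value at t=7 with g = 0.031; discount at r = 0.154.
D_1 = 2.3932
D_2 = 2.9220
D_3 = 3.5678
D_4 = 4.3563
D_5 = 4.8826
D_6 = 5.4724
D_7 = 6.1334
TV_7 = 6.3236/(0.154−0.031) = 51.4111
P₀ = Σ Dₜ/(1+r)ᵗ + TV_7/(1+r)^7 = 34.8624

£34.86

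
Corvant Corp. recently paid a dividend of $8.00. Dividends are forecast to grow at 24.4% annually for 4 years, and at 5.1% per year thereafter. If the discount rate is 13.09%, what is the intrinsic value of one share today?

Two-stage DDM. Project D₁…D_4 at 0.244, terminal growth 0.051, discount at r = 0.1309.
D_1 = 9.9520
D_2 = 12.3803
D_3 = 15.4011
D_4 = 19.1589
Terminal value at t=4: TV = D_5/(r−g) = 20.1360/(0.1309−0.051) = 252.0156
P₀ = 9.9520/(1+0.1309)^1 + 12.3803/(1+0.1309)^2 + 15.4011/(1+0.1309)^3 + 19.1589/(1+0.1309)^4 + 252.0156/(1+0.1309)^4 = 194.9161

$194.92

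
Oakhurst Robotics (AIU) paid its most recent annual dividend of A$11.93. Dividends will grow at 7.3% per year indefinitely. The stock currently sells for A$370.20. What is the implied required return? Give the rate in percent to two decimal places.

Rearranging the constant-growth DDM: r = D₁/P₀ + g.
D₁ = 11.93 × (1 + 0.073) = 12.8009.
r = 12.8009 / 370.20 + 0.073 = 0.03458 + 0.073 = 0.10758

10.76%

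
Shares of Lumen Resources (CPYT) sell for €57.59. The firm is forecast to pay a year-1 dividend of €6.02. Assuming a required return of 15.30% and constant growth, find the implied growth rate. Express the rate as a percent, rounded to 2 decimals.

From P₀ = D₁/(r − g), the implied growth is g = r − D₁/P₀.
g = 0.153 − 6.02/57.59 = 0.153 − 0.10453 = 0.04847

4.85%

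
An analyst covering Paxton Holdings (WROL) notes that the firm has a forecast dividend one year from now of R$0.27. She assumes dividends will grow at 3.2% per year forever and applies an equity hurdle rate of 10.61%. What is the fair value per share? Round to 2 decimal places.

Gordon growth model: P₀ = D₁/(r − g), with D₁ = 0.27 given directly.
P₀ = 0.2700 / (0.1061 − 0.032) = 0.2700 / 0.0741 = 3.6437

R$3.64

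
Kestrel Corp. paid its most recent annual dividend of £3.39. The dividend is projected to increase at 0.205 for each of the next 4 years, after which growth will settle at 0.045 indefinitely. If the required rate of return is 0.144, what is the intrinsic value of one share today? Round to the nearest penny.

£59.51

Two-stage DDM. Project D₁…D_4 at 0.205, terminal growth 0.045, discount at r = 0.144.
D_1 = 4.0850
D_2 = 4.9224
D_3 = 5.9314
D_4 = 7.1474
Terminal value at t=4: TV = D_5/(r−g) = 7.4690/(0.144−0.045) = 75.4447
P₀ = 4.0850/(1+0.144)^1 + 4.9224/(1+0.144)^2 + 5.9314/(1+0.144)^3 + 7.1474/(1+0.144)^4 + 75.4447/(1+0.144)^4 = 59.5145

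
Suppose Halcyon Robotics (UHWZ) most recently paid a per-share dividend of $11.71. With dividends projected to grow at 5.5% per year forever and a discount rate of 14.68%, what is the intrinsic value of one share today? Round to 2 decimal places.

Gordon growth model: P₀ = D₁/(r − g). D₁ = 11.71 × (1 + 0.055) = 12.3541.
P₀ = 12.3541 / (0.1468 − 0.055) = 12.3541 / 0.0918 = 134.5757

$134.58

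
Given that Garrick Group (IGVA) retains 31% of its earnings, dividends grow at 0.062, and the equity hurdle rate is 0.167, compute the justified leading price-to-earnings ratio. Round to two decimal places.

Payout ratio b = 1 − 0.31 = 0.69.
Justified leading P/E = b/(r−g) = 0.69/(0.167−0.062) = 6.5714

6.57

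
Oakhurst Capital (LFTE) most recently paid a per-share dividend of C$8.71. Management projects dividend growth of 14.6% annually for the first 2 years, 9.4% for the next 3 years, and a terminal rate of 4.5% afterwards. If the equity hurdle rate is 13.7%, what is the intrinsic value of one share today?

C$131.74

Three-stage DDM. Project D₁…D_5; terminal Gordon value at t=5 with g = 0.045; discount at r = 0.137.
D_1 = 9.9817
D_2 = 11.4390
D_3 = 12.5142
D_4 = 13.6906
D_5 = 14.9775
TV_5 = 15.6515/(0.137−0.045) = 170.1249
P₀ = Σ Dₜ/(1+r)ᵗ + TV_5/(1+r)^5 = 131.7444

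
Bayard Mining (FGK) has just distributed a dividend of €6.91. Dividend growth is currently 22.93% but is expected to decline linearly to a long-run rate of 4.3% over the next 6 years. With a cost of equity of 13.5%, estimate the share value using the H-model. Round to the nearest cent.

H-model: P₀ = D₀[(1+g_L) + H(g_S−g_L)]/(r−g_L), with H = 6/2 = 3.
P₀ = 6.91 × [(1+0.043) + 3×(0.2293−0.043)] / (0.135−0.043)
   = 6.91 × 1.6019 / 0.092 = 120.3166

€120.32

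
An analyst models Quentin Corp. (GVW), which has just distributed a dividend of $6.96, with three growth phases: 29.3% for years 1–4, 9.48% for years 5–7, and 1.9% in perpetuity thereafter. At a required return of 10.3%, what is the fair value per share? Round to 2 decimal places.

$236.83

Three-stage DDM. Project D₁…D_7; terminal Gordon value at t=7 with g = 0.019; discount at r = 0.103.
D_1 = 8.9993
D_2 = 11.6361
D_3 = 15.0454
D_4 = 19.4538
D_5 = 21.2980
D_6 = 23.3170
D_7 = 25.5275
TV_7 = 26.0125/(0.103−0.019) = 309.6725
P₀ = Σ Dₜ/(1+r)ᵗ + TV_7/(1+r)^7 = 236.8346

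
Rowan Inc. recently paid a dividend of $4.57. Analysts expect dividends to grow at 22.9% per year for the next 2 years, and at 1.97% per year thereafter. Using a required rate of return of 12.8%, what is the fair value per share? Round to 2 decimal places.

Two-stage DDM. Project D₁…D_2 at 0.229, terminal growth 0.0197, discount at r = 0.128.
D_1 = 5.6165
D_2 = 6.9027
Terminal value at t=2: TV = D_3/(r−g) = 7.0387/(0.128−0.0197) = 64.9926
P₀ = 5.6165/(1+0.128)^1 + 6.9027/(1+0.128)^2 + 64.9926/(1+0.128)^2 = 61.4836

$61.48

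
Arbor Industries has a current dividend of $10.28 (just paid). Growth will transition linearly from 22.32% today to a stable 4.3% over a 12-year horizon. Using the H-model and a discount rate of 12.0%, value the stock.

$283.59

H-model: P₀ = D₀[(1+g_L) + H(g_S−g_L)]/(r−g_L), with H = 12/2 = 6.
P₀ = 10.28 × [(1+0.043) + 6×(0.2232−0.043)] / (0.12−0.043)
   = 10.28 × 2.1242 / 0.077 = 283.5945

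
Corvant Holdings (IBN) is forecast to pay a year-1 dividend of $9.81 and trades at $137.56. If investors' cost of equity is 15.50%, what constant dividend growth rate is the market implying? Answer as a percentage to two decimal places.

From P₀ = D₁/(r − g), the implied growth is g = r − D₁/P₀.
g = 0.155 − 9.81/137.56 = 0.155 − 0.07131 = 0.08369

8.37%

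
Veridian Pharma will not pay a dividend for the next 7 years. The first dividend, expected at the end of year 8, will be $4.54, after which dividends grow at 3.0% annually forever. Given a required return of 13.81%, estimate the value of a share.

$16.98

Deferred-dividend DDM. At t=7 the remaining stream is a growing perpetuity with first payment D_8 = 4.54.
V_7 = D_8/(r−g) = 4.54/(0.1381−0.03) = 41.9981
P₀ = V_7/(1+r)^7 = 41.9981/(1+0.1381)^7 = 16.9812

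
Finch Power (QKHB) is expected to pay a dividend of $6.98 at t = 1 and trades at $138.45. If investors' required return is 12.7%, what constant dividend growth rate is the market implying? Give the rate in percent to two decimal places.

From P₀ = D₁/(r − g), the implied growth is g = r − D₁/P₀.
g = 0.127 − 6.98/138.45 = 0.127 − 0.05042 = 0.07658

7.66%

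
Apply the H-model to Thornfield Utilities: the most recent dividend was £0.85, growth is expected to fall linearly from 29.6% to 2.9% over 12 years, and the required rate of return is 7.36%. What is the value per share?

£50.14

H-model: P₀ = D₀[(1+g_L) + H(g_S−g_L)]/(r−g_L), with H = 12/2 = 6.
P₀ = 0.85 × [(1+0.029) + 6×(0.296−0.029)] / (0.0736−0.029)
   = 0.85 × 2.6310 / 0.0446 = 50.1424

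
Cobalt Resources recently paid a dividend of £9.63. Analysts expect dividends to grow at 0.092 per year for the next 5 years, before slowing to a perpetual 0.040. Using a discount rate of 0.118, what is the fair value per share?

Two-stage DDM. Project D₁…D_5 at 0.092, terminal growth 0.04, discount at r = 0.118.
D_1 = 10.5160
D_2 = 11.4834
D_3 = 12.5399
D_4 = 13.6936
D_5 = 14.9534
Terminal value at t=5: TV = D_6/(r−g) = 15.5515/(0.118−0.04) = 199.3785
P₀ = 10.5160/(1+0.118)^1 + 11.4834/(1+0.118)^2 + 12.5399/(1+0.118)^3 + 13.6936/(1+0.118)^4 + 14.9534/(1+0.118)^5 + 199.3785/(1+0.118)^5 = 159.0413

£159.04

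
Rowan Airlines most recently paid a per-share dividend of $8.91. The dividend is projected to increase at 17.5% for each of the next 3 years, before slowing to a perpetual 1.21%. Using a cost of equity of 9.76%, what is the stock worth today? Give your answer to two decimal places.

$160.07

Two-stage DDM. Project D₁…D_3 at 0.175, terminal growth 0.0121, discount at r = 0.0976.
D_1 = 10.4693
D_2 = 12.3014
D_3 = 14.4541
Terminal value at t=3: TV = D_4/(r−g) = 14.6290/(0.0976−0.0121) = 171.0995
P₀ = 10.4693/(1+0.0976)^1 + 12.3014/(1+0.0976)^2 + 14.4541/(1+0.0976)^3 + 171.0995/(1+0.0976)^3 = 160.0749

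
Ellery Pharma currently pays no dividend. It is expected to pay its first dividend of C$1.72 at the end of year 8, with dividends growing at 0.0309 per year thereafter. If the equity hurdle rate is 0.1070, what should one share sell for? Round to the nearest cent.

C$11.09

Deferred-dividend DDM. At t=7 the remaining stream is a growing perpetuity with first payment D_8 = 1.72.
V_7 = D_8/(r−g) = 1.72/(0.107−0.0309) = 22.6018
P₀ = V_7/(1+r)^7 = 22.6018/(1+0.107)^7 = 11.0946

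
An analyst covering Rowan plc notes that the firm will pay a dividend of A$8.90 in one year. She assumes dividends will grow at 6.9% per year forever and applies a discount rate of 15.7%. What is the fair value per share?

Gordon growth model: P₀ = D₁/(r − g), with D₁ = 8.90 given directly.
P₀ = 8.9000 / (0.157 − 0.069) = 8.9000 / 0.088 = 101.1364

A$101.14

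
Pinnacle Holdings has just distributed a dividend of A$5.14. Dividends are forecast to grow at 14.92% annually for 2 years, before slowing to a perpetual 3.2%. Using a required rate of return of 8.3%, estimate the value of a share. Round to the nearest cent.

Two-stage DDM. Project D₁…D_2 at 0.1492, terminal growth 0.032, discount at r = 0.083.
D_1 = 5.9069
D_2 = 6.7882
Terminal value at t=2: TV = D_3/(r−g) = 7.0054/(0.083−0.032) = 137.3611
P₀ = 5.9069/(1+0.083)^1 + 6.7882/(1+0.083)^2 + 137.3611/(1+0.083)^2 = 128.3553

A$128.36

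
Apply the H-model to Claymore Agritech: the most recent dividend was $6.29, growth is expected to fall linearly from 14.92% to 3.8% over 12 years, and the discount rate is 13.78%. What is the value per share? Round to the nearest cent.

H-model: P₀ = D₀[(1+g_L) + H(g_S−g_L)]/(r−g_L), with H = 12/2 = 6.
P₀ = 6.29 × [(1+0.038) + 6×(0.1492−0.038)] / (0.1378−0.038)
   = 6.29 × 1.7052 / 0.0998 = 107.4720

$107.47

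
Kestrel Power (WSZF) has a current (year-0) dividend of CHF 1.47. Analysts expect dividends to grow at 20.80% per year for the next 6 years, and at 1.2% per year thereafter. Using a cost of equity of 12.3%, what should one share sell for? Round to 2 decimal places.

CHF 32.24

Two-stage DDM. Project D₁…D_6 at 0.208, terminal growth 0.012, discount at r = 0.123.
D_1 = 1.7758
D_2 = 2.1451
D_3 = 2.5913
D_4 = 3.1303
D_5 = 3.7814
D_6 = 4.5679
Terminal value at t=6: TV = D_7/(r−g) = 4.6227/(0.123−0.012) = 41.6463
P₀ = 1.7758/(1+0.123)^1 + 2.1451/(1+0.123)^2 + 2.5913/(1+0.123)^3 + 3.1303/(1+0.123)^4 + 3.7814/(1+0.123)^5 + 4.5679/(1+0.123)^6 + 41.6463/(1+0.123)^6 = 32.2380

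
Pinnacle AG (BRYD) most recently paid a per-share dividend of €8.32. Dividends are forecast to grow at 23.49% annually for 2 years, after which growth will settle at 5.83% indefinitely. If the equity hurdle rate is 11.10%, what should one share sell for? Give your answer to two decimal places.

€225.95

Two-stage DDM. Project D₁…D_2 at 0.2349, terminal growth 0.0583, discount at r = 0.111.
D_1 = 10.2744
D_2 = 12.6878
Terminal value at t=2: TV = D_3/(r−g) = 13.4275/(0.111−0.0583) = 254.7916
P₀ = 10.2744/(1+0.111)^1 + 12.6878/(1+0.111)^2 + 254.7916/(1+0.111)^2 = 225.9495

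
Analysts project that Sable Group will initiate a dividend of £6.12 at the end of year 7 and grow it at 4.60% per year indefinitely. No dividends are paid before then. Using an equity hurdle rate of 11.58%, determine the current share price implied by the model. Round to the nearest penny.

Deferred-dividend DDM. At t=6 the remaining stream is a growing perpetuity with first payment D_7 = 6.12.
V_6 = D_7/(r−g) = 6.12/(0.1158−0.046) = 87.6791
P₀ = V_6/(1+r)^6 = 87.6791/(1+0.1158)^6 = 45.4337

£45.43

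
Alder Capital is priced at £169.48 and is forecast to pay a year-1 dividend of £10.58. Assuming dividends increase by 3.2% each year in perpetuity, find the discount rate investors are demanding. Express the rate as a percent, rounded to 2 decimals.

Rearranging the constant-growth DDM: r = D₁/P₀ + g.
r = 10.5800 / 169.48 + 0.032 = 0.06243 + 0.032 = 0.09443

9.44%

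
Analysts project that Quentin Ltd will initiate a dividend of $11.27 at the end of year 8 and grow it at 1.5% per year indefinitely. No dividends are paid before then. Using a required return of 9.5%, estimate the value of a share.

Deferred-dividend DDM. At t=7 the remaining stream is a growing perpetuity with first payment D_8 = 11.27.
V_7 = D_8/(r−g) = 11.27/(0.095−0.015) = 140.8750
P₀ = V_7/(1+r)^7 = 140.8750/(1+0.095)^7 = 74.6337

$74.63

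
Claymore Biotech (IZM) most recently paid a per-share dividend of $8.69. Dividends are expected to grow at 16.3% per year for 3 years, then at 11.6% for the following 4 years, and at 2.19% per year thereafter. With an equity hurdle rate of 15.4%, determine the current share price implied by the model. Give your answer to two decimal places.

Three-stage DDM. Project D₁…D_7; terminal Gordon value at t=7 with g = 0.0219; discount at r = 0.154.
D_1 = 10.1065
D_2 = 11.7538
D_3 = 13.6697
D_4 = 15.2554
D_5 = 17.0250
D_6 = 18.9999
D_7 = 21.2039
TV_7 = 21.6683/(0.154−0.0219) = 164.0292
P₀ = Σ Dₜ/(1+r)ᵗ + TV_7/(1+r)^7 = 119.4082

$119.41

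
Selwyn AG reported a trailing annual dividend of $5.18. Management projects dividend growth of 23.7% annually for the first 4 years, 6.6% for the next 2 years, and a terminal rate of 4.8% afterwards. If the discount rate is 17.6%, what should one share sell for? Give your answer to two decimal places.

Three-stage DDM. Project D₁…D_6; terminal Gordon value at t=6 with g = 0.048; discount at r = 0.176.
D_1 = 6.4077
D_2 = 7.9263
D_3 = 9.8048
D_4 = 12.1285
D_5 = 12.9290
D_6 = 13.7823
TV_6 = 14.4439/(0.176−0.048) = 112.8429
P₀ = Σ Dₜ/(1+r)ᵗ + TV_6/(1+r)^6 = 77.1695

$77.17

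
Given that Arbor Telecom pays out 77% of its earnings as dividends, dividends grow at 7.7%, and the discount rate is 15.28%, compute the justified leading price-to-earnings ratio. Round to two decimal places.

Justified leading P/E = b/(r−g) = 0.77/(0.1528−0.077) = 10.1583

10.16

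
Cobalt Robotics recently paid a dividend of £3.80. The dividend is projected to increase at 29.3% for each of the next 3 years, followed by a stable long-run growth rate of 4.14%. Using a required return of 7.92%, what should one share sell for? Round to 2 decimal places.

Two-stage DDM. Project D₁…D_3 at 0.293, terminal growth 0.0414, discount at r = 0.0792.
D_1 = 4.9134
D_2 = 6.3530
D_3 = 8.2145
Terminal value at t=3: TV = D_4/(r−g) = 8.5545/(0.0792−0.0414) = 226.3106
P₀ = 4.9134/(1+0.0792)^1 + 6.3530/(1+0.0792)^2 + 8.2145/(1+0.0792)^3 + 226.3106/(1+0.0792)^3 = 196.5955

£196.60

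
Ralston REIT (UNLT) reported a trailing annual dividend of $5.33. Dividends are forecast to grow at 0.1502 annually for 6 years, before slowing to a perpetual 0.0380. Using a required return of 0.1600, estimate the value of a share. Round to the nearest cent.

Two-stage DDM. Project D₁…D_6 at 0.1502, terminal growth 0.038, discount at r = 0.16.
D_1 = 6.1306
D_2 = 7.0514
D_3 = 8.1105
D_4 = 9.3287
D_5 = 10.7299
D_6 = 12.3415
Terminal value at t=6: TV = D_7/(r−g) = 12.8105/(0.16−0.038) = 105.0038
P₀ = 6.1306/(1+0.16)^1 + 7.0514/(1+0.16)^2 + 8.1105/(1+0.16)^3 + 9.3287/(1+0.16)^4 + 10.7299/(1+0.16)^5 + 12.3415/(1+0.16)^6 + 105.0038/(1+0.16)^6 = 74.1456

$74.15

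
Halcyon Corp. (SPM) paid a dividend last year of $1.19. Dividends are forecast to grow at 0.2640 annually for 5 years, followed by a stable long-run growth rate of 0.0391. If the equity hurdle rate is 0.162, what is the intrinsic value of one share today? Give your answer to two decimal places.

$23.04

Two-stage DDM. Project D₁…D_5 at 0.264, terminal growth 0.0391, discount at r = 0.162.
D_1 = 1.5042
D_2 = 1.9013
D_3 = 2.4032
D_4 = 3.0376
D_5 = 3.8396
Terminal value at t=5: TV = D_6/(r−g) = 3.9897/(0.162−0.0391) = 32.4629
P₀ = 1.5042/(1+0.162)^1 + 1.9013/(1+0.162)^2 + 2.4032/(1+0.162)^3 + 3.0376/(1+0.162)^4 + 3.8396/(1+0.162)^5 + 32.4629/(1+0.162)^5 = 23.0362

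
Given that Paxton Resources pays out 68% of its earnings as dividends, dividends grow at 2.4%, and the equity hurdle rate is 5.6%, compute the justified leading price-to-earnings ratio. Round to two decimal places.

21.25

Justified leading P/E = b/(r−g) = 0.68/(0.056−0.024) = 21.2500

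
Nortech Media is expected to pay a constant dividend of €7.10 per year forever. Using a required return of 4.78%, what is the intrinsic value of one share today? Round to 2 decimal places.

€148.54

Zero-growth DDM (perpetuity): P₀ = D/r = 7.10 / 0.0478 = 148.5356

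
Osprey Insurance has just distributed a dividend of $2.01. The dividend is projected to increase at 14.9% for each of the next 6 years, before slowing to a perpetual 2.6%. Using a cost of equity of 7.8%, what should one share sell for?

Two-stage DDM. Project D₁…D_6 at 0.149, terminal growth 0.026, discount at r = 0.078.
D_1 = 2.3095
D_2 = 2.6536
D_3 = 3.0490
D_4 = 3.5033
D_5 = 4.0253
D_6 = 4.6250
Terminal value at t=6: TV = D_7/(r−g) = 4.7453/(0.078−0.026) = 91.2558
P₀ = 2.3095/(1+0.078)^1 + 2.6536/(1+0.078)^2 + 3.0490/(1+0.078)^3 + 3.5033/(1+0.078)^4 + 4.0253/(1+0.078)^5 + 4.6250/(1+0.078)^6 + 91.2558/(1+0.078)^6 = 73.3159

$73.32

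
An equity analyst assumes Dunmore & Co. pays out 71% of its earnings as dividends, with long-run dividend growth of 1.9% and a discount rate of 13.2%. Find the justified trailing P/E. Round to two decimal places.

Justified trailing P/E = b(1+g)/(r−g) = 0.71×(1+0.019)/(0.132−0.019) = 6.4026

6.40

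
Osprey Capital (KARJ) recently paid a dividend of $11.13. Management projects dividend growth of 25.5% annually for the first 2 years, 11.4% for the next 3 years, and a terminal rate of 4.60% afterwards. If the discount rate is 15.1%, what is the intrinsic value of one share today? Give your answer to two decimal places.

Three-stage DDM. Project D₁…D_5; terminal Gordon value at t=5 with g = 0.046; discount at r = 0.151.
D_1 = 13.9681
D_2 = 17.5300
D_3 = 19.5285
D_4 = 21.7547
D_5 = 24.2347
TV_5 = 25.3495/(0.151−0.046) = 241.4241
P₀ = Σ Dₜ/(1+r)ᵗ + TV_5/(1+r)^5 = 182.0765

$182.08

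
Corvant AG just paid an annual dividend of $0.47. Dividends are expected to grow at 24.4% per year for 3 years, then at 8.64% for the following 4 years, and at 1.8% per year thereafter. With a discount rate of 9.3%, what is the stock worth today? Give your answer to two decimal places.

Three-stage DDM. Project D₁…D_7; terminal Gordon value at t=7 with g = 0.018; discount at r = 0.093.
D_1 = 0.5847
D_2 = 0.7273
D_3 = 0.9048
D_4 = 0.9830
D_5 = 1.0679
D_6 = 1.1602
D_7 = 1.2604
TV_7 = 1.2831/(0.093−0.018) = 17.1082
P₀ = Σ Dₜ/(1+r)ᵗ + TV_7/(1+r)^7 = 13.7473

$13.75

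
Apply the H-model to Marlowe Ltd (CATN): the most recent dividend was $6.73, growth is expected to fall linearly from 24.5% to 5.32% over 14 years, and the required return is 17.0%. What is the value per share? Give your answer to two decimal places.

H-model: P₀ = D₀[(1+g_L) + H(g_S−g_L)]/(r−g_L), with H = 14/2 = 7.
P₀ = 6.73 × [(1+0.0532) + 7×(0.245−0.0532)] / (0.17−0.0532)
   = 6.73 × 2.3958 / 0.1168 = 138.0457

$138.05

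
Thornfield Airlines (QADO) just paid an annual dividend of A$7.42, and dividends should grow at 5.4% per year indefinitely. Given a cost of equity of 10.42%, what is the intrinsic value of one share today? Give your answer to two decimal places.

Gordon growth model: P₀ = D₁/(r − g). D₁ = 7.42 × (1 + 0.054) = 7.8207.
P₀ = 7.8207 / (0.1042 − 0.054) = 7.8207 / 0.0502 = 155.7904

A$155.79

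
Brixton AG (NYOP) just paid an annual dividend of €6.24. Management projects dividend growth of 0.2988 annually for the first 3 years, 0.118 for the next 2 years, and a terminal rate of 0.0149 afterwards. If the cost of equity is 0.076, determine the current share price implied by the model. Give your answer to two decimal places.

€247.64

Three-stage DDM. Project D₁…D_5; terminal Gordon value at t=5 with g = 0.0149; discount at r = 0.076.
D_1 = 8.1045
D_2 = 10.5261
D_3 = 13.6714
D_4 = 15.2846
D_5 = 17.0881
TV_5 = 17.3428/(0.076−0.0149) = 283.8423
P₀ = Σ Dₜ/(1+r)ᵗ + TV_5/(1+r)^5 = 247.6441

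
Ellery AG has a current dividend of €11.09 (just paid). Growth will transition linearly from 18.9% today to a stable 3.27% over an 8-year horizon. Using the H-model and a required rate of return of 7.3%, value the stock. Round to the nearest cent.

H-model: P₀ = D₀[(1+g_L) + H(g_S−g_L)]/(r−g_L), with H = 8/2 = 4.
P₀ = 11.09 × [(1+0.0327) + 4×(0.189−0.0327)] / (0.073−0.0327)
   = 11.09 × 1.6579 / 0.0403 = 456.2310

€456.23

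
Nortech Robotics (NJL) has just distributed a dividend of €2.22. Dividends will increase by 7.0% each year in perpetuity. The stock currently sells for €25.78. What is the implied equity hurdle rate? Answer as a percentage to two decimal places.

Rearranging the constant-growth DDM: r = D₁/P₀ + g.
D₁ = 2.22 × (1 + 0.07) = 2.3754.
r = 2.3754 / 25.78 + 0.07 = 0.09214 + 0.07 = 0.16214

16.21%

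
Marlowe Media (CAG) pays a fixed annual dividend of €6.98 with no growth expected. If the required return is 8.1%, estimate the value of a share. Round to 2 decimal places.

€86.17

Zero-growth DDM (perpetuity): P₀ = D/r = 6.98 / 0.081 = 86.1728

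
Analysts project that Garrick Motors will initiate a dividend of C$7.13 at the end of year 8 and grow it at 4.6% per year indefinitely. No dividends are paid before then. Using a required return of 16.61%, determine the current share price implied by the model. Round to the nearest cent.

C$20.25

Deferred-dividend DDM. At t=7 the remaining stream is a growing perpetuity with first payment D_8 = 7.13.
V_7 = D_8/(r−g) = 7.13/(0.1661−0.046) = 59.3672
P₀ = V_7/(1+r)^7 = 59.3672/(1+0.1661)^7 = 20.2486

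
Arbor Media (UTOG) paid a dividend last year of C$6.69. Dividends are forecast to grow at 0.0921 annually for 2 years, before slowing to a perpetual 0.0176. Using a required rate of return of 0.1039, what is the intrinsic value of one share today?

Two-stage DDM. Project D₁…D_2 at 0.0921, terminal growth 0.0176, discount at r = 0.1039.
D_1 = 7.3061
D_2 = 7.9790
Terminal value at t=2: TV = D_3/(r−g) = 8.1195/(0.1039−0.0176) = 94.0843
P₀ = 7.3061/(1+0.1039)^1 + 7.9790/(1+0.1039)^2 + 94.0843/(1+0.1039)^2 = 90.3734

C$90.37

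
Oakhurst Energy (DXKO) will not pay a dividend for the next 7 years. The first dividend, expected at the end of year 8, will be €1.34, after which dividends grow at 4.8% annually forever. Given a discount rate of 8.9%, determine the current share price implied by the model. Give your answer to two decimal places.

€17.99

Deferred-dividend DDM. At t=7 the remaining stream is a growing perpetuity with first payment D_8 = 1.34.
V_7 = D_8/(r−g) = 1.34/(0.089−0.048) = 32.6829
P₀ = V_7/(1+r)^7 = 32.6829/(1+0.089)^7 = 17.9939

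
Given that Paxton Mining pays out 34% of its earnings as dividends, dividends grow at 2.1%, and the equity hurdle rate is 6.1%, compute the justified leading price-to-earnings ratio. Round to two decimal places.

8.50

Justified leading P/E = b/(r−g) = 0.34/(0.061−0.021) = 8.5000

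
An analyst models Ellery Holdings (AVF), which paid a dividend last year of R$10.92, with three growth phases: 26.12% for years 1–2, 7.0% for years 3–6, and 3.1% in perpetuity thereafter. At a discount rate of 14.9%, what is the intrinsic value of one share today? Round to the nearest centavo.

Three-stage DDM. Project D₁…D_6; terminal Gordon value at t=6 with g = 0.031; discount at r = 0.149.
D_1 = 13.7723
D_2 = 17.3696
D_3 = 18.5855
D_4 = 19.8865
D_5 = 21.2785
D_6 = 22.7680
TV_6 = 23.4739/(0.149−0.031) = 198.9309
P₀ = Σ Dₜ/(1+r)ᵗ + TV_6/(1+r)^6 = 155.7786

R$155.78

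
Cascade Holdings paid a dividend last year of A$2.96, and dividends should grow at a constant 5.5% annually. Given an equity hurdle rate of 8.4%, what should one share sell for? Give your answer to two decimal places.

A$107.68

Gordon growth model: P₀ = D₁/(r − g). D₁ = 2.96 × (1 + 0.055) = 3.1228.
P₀ = 3.1228 / (0.084 − 0.055) = 3.1228 / 0.029 = 107.6828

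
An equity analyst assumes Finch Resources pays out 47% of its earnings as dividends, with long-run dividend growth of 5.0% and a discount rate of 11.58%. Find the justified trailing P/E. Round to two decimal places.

7.50

Justified trailing P/E = b(1+g)/(r−g) = 0.47×(1+0.05)/(0.1158−0.05) = 7.5000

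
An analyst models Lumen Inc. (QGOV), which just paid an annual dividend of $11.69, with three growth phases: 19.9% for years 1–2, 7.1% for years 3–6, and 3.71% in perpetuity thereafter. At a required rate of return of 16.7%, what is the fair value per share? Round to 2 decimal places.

$134.25

Three-stage DDM. Project D₁…D_6; terminal Gordon value at t=6 with g = 0.0371; discount at r = 0.167.
D_1 = 14.0163
D_2 = 16.8056
D_3 = 17.9988
D_4 = 19.2767
D_5 = 20.6453
D_6 = 22.1111
TV_6 = 22.9314/(0.167−0.0371) = 176.5315
P₀ = Σ Dₜ/(1+r)ᵗ + TV_6/(1+r)^6 = 134.2473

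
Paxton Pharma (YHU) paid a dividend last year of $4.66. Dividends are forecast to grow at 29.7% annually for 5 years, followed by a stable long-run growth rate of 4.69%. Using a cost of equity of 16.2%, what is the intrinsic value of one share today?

$106.23

Two-stage DDM. Project D₁…D_5 at 0.297, terminal growth 0.0469, discount at r = 0.162.
D_1 = 6.0440
D_2 = 7.8391
D_3 = 10.1673
D_4 = 13.1870
D_5 = 17.1035
Terminal value at t=5: TV = D_6/(r−g) = 17.9057/(0.162−0.0469) = 155.5664
P₀ = 6.0440/(1+0.162)^1 + 7.8391/(1+0.162)^2 + 10.1673/(1+0.162)^3 + 13.1870/(1+0.162)^4 + 17.1035/(1+0.162)^5 + 155.5664/(1+0.162)^5 = 106.2256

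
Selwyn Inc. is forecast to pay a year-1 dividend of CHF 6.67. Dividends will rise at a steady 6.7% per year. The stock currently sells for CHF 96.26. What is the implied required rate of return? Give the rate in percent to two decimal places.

Rearranging the constant-growth DDM: r = D₁/P₀ + g.
r = 6.6700 / 96.26 + 0.067 = 0.06929 + 0.067 = 0.13629

13.63%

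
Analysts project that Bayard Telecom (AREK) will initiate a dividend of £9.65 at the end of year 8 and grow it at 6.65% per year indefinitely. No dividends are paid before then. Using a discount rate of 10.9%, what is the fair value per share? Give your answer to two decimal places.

Deferred-dividend DDM. At t=7 the remaining stream is a growing perpetuity with first payment D_8 = 9.65.
V_7 = D_8/(r−g) = 9.65/(0.109−0.0665) = 227.0588
P₀ = V_7/(1+r)^7 = 227.0588/(1+0.109)^7 = 110.0570

£110.06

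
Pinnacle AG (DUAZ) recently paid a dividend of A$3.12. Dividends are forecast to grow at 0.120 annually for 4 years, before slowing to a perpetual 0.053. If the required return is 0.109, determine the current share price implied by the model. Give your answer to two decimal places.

A$73.82

Two-stage DDM. Project D₁…D_4 at 0.12, terminal growth 0.053, discount at r = 0.109.
D_1 = 3.4944
D_2 = 3.9137
D_3 = 4.3834
D_4 = 4.9094
Terminal value at t=4: TV = D_5/(r−g) = 5.1696/(0.109−0.053) = 92.3139
P₀ = 3.4944/(1+0.109)^1 + 3.9137/(1+0.109)^2 + 4.3834/(1+0.109)^3 + 4.9094/(1+0.109)^4 + 92.3139/(1+0.109)^4 = 73.8222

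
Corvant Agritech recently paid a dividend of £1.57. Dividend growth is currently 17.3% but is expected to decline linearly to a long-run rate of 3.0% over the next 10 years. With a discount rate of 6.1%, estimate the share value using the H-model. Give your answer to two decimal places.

£88.38

H-model: P₀ = D₀[(1+g_L) + H(g_S−g_L)]/(r−g_L), with H = 10/2 = 5.
P₀ = 1.57 × [(1+0.03) + 5×(0.173−0.03)] / (0.061−0.03)
   = 1.57 × 1.7450 / 0.031 = 88.3758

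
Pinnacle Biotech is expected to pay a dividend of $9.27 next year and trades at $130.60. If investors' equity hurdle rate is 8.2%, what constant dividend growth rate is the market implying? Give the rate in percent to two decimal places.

1.10%

From P₀ = D₁/(r − g), the implied growth is g = r − D₁/P₀.
g = 0.082 − 9.27/130.60 = 0.082 − 0.07098 = 0.01102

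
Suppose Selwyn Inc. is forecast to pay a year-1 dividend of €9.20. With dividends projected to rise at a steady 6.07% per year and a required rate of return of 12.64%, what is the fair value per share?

Gordon growth model: P₀ = D₁/(r − g), with D₁ = 9.20 given directly.
P₀ = 9.2000 / (0.1264 − 0.0607) = 9.2000 / 0.0657 = 140.0304

€140.03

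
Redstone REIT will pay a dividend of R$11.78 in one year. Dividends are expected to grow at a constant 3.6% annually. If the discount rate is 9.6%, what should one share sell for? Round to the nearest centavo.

R$196.33

Gordon growth model: P₀ = D₁/(r − g), with D₁ = 11.78 given directly.
P₀ = 11.7800 / (0.096 − 0.036) = 11.7800 / 0.06 = 196.3333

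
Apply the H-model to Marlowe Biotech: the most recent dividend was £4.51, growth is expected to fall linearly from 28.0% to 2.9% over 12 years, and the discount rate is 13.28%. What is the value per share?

H-model: P₀ = D₀[(1+g_L) + H(g_S−g_L)]/(r−g_L), with H = 12/2 = 6.
P₀ = 4.51 × [(1+0.029) + 6×(0.28−0.029)] / (0.1328−0.029)
   = 4.51 × 2.5350 / 0.1038 = 110.1431

£110.14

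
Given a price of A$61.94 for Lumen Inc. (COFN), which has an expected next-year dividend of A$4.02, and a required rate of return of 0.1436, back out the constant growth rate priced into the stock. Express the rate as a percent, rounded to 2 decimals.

From P₀ = D₁/(r − g), the implied growth is g = r − D₁/P₀.
g = 0.1436 − 4.02/61.94 = 0.1436 − 0.06490 = 0.07870

7.87%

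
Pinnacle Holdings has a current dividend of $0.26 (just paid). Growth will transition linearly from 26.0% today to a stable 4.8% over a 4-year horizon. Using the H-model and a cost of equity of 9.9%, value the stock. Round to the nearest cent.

H-model: P₀ = D₀[(1+g_L) + H(g_S−g_L)]/(r−g_L), with H = 4/2 = 2.
P₀ = 0.26 × [(1+0.048) + 2×(0.26−0.048)] / (0.099−0.048)
   = 0.26 × 1.4720 / 0.051 = 7.5043

$7.50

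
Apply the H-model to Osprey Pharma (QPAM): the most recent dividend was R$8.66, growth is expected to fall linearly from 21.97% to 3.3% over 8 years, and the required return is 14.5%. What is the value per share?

R$137.62

H-model: P₀ = D₀[(1+g_L) + H(g_S−g_L)]/(r−g_L), with H = 8/2 = 4.
P₀ = 8.66 × [(1+0.033) + 4×(0.2197−0.033)] / (0.145−0.033)
   = 8.66 × 1.7798 / 0.112 = 137.6167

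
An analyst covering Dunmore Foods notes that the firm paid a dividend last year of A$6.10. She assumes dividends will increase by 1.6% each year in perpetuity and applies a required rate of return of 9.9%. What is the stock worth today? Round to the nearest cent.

A$74.67

Gordon growth model: P₀ = D₁/(r − g). D₁ = 6.10 × (1 + 0.016) = 6.1976.
P₀ = 6.1976 / (0.099 − 0.016) = 6.1976 / 0.083 = 74.6699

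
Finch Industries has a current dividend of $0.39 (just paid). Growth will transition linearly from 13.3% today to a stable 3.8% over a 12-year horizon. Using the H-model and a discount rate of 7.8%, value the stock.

H-model: P₀ = D₀[(1+g_L) + H(g_S−g_L)]/(r−g_L), with H = 12/2 = 6.
P₀ = 0.39 × [(1+0.038) + 6×(0.133−0.038)] / (0.078−0.038)
   = 0.39 × 1.6080 / 0.04 = 15.6780

$15.68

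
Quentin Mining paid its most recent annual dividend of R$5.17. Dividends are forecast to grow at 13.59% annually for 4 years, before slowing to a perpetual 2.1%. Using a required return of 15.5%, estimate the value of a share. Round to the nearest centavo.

R$56.69

Two-stage DDM. Project D₁…D_4 at 0.1359, terminal growth 0.021, discount at r = 0.155.
D_1 = 5.8726
D_2 = 6.6707
D_3 = 7.5772
D_4 = 8.6070
Terminal value at t=4: TV = D_5/(r−g) = 8.7877/(0.155−0.021) = 65.5801
P₀ = 5.8726/(1+0.155)^1 + 6.6707/(1+0.155)^2 + 7.5772/(1+0.155)^3 + 8.6070/(1+0.155)^4 + 65.5801/(1+0.155)^4 = 56.6896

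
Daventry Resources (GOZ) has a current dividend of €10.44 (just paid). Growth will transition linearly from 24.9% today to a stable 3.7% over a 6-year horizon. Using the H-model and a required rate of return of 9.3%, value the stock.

€311.89

H-model: P₀ = D₀[(1+g_L) + H(g_S−g_L)]/(r−g_L), with H = 6/2 = 3.
P₀ = 10.44 × [(1+0.037) + 3×(0.249−0.037)] / (0.093−0.037)
   = 10.44 × 1.6730 / 0.056 = 311.8950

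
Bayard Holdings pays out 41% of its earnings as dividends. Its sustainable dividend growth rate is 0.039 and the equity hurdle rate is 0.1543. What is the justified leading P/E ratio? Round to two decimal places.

Justified leading P/E = b/(r−g) = 0.41/(0.1543−0.039) = 3.5559

3.56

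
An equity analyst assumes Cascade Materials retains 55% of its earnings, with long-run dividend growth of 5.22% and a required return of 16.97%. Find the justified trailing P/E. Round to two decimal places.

4.03

Payout ratio b = 1 − 0.55 = 0.45.
Justified trailing P/E = b(1+g)/(r−g) = 0.45×(1+0.0522)/(0.1697−0.0522) = 4.0297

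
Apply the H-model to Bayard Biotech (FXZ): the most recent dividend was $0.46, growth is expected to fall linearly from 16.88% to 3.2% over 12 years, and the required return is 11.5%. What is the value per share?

H-model: P₀ = D₀[(1+g_L) + H(g_S−g_L)]/(r−g_L), with H = 12/2 = 6.
P₀ = 0.46 × [(1+0.032) + 6×(0.1688−0.032)] / (0.115−0.032)
   = 0.46 × 1.8528 / 0.083 = 10.2685

$10.27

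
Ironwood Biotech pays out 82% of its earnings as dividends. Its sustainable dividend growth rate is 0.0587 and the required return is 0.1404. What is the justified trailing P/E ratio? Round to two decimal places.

Justified trailing P/E = b(1+g)/(r−g) = 0.82×(1+0.0587)/(0.1404−0.0587) = 10.6259

10.63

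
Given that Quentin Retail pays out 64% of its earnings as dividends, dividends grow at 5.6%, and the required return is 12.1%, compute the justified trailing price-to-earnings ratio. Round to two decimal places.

Justified trailing P/E = b(1+g)/(r−g) = 0.64×(1+0.056)/(0.121−0.056) = 10.3975

10.40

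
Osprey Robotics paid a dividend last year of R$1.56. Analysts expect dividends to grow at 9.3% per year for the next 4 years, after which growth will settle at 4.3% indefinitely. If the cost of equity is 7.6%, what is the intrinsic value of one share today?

Two-stage DDM. Project D₁…D_4 at 0.093, terminal growth 0.043, discount at r = 0.076.
D_1 = 1.7051
D_2 = 1.8637
D_3 = 2.0370
D_4 = 2.2264
Terminal value at t=4: TV = D_5/(r−g) = 2.3221/(0.076−0.043) = 70.3681
P₀ = 1.7051/(1+0.076)^1 + 1.8637/(1+0.076)^2 + 2.0370/(1+0.076)^3 + 2.2264/(1+0.076)^4 + 70.3681/(1+0.076)^4 = 58.9864

R$58.99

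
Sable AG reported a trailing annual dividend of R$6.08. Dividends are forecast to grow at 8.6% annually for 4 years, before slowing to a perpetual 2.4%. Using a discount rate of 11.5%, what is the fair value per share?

R$84.35

Two-stage DDM. Project D₁…D_4 at 0.086, terminal growth 0.024, discount at r = 0.115.
D_1 = 6.6029
D_2 = 7.1707
D_3 = 7.7874
D_4 = 8.4571
Terminal value at t=4: TV = D_5/(r−g) = 8.6601/(0.115−0.024) = 95.1659
P₀ = 6.6029/(1+0.115)^1 + 7.1707/(1+0.115)^2 + 7.7874/(1+0.115)^3 + 8.4571/(1+0.115)^4 + 95.1659/(1+0.115)^4 = 84.3511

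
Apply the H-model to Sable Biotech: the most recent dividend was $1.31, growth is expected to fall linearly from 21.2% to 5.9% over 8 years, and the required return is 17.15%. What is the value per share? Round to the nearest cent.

$19.46

H-model: P₀ = D₀[(1+g_L) + H(g_S−g_L)]/(r−g_L), with H = 8/2 = 4.
P₀ = 1.31 × [(1+0.059) + 4×(0.212−0.059)] / (0.1715−0.059)
   = 1.31 × 1.6710 / 0.1125 = 19.4579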